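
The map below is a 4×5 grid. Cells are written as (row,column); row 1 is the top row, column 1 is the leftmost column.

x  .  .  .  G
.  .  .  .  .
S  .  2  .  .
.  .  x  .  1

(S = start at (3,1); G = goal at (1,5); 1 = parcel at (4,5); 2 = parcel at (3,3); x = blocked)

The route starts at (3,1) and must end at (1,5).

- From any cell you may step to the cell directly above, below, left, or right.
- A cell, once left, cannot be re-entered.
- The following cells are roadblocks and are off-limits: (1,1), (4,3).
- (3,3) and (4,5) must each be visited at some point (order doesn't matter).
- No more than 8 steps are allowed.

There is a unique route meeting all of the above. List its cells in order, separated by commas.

(3,1), (3,2), (3,3), (3,4), (4,4), (4,5), (3,5), (2,5), (1,5)

Any route must reach (3,3) and (4,5) and still end at (1,5) within 8 moves, so the order of the required stops is forced.
Route from (3,1): 3× right (reaching (3,4)), down to (4,4), right to (4,5), 3× up (reaching (1,5)) — 8 moves in all.
Check: all required cells visited; 8 ≤ 8 moves.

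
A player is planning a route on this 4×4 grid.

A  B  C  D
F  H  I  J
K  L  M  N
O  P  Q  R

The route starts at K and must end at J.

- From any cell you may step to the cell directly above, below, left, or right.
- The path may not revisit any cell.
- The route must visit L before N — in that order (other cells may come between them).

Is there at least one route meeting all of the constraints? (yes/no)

yes

One route that works: K → L → M → N → J.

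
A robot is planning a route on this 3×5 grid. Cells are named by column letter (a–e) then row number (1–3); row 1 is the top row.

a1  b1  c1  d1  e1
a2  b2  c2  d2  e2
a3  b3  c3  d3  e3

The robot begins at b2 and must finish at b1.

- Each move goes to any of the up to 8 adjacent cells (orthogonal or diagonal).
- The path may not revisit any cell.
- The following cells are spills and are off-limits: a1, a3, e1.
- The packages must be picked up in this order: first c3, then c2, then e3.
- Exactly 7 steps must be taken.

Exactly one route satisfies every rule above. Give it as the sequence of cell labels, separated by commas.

b2, c3, c2, d3, e3, d2, c1, b1

The waypoints must appear in the order c3, c2, e3, with no cell reused.
Route from b2: down-right 1 to c3, up 1 to c2, down-right 1 to d3, right 1 to e3, up-left 2 to c1, left 1 to b1 — 7 moves in all.
Check: order respected (c3 at step 1, c2 at step 2, e3 at step 4); 7 moves as required.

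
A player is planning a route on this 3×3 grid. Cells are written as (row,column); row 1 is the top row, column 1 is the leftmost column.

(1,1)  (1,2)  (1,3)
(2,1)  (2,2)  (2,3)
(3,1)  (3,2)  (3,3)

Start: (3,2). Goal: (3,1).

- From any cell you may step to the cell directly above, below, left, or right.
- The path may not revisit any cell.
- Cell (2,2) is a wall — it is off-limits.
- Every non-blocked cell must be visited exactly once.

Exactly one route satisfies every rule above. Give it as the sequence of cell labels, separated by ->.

(3,2) -> (3,3) -> (2,3) -> (1,3) -> (1,2) -> (1,1) -> (2,1) -> (3,1)

Need to visit all 8 open cells exactly once, starting at (3,2) and ending at (3,1).
Route from (3,2): right to (3,3), 2× up (reaching (1,3)), 2× left (reaching (1,1)), 2× down (reaching (3,1)) — 7 moves in all.
Check: all 8 open cells covered.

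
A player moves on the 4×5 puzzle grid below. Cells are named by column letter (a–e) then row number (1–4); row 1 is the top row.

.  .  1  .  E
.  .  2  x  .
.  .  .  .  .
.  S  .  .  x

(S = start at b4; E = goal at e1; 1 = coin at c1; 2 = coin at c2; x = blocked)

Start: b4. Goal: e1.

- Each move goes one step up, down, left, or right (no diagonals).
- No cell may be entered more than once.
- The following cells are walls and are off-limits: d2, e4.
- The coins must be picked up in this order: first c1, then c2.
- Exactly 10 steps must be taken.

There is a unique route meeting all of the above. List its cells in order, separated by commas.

The waypoints must appear in the order c1, c2, with no cell reused.
Route from b4: 3× up (reaching b1), right to c1, 2× down (reaching c3), 2× right (reaching e3), 2× up (reaching e1) — 10 moves in all.
Check: order respected (1 at step 4, 2 at step 5); 10 moves as required.

b4, b3, b2, b1, c1, c2, c3, d3, e3, e2, e1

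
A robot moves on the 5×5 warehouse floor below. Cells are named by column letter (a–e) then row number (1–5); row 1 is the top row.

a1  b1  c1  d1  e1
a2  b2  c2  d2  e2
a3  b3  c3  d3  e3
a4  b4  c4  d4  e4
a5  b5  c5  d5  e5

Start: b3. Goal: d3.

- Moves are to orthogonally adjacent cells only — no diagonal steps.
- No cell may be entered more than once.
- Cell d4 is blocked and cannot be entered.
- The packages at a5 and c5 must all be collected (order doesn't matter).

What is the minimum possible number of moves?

Any route passes through a5 and c5 in some order between b3 and d3. Summing Manhattan distances along each leg and taking the cheapest ordering (b3 → a5 → c5 → d3) gives a lower bound of 3 + 2 + 3 = 8 moves.
A route of 8 moves achieves this: b3 → b4 → a4 → a5 → b5 → c5 → c4 → c3 → d3.
Since 8 matches the lower bound, it is optimal.

8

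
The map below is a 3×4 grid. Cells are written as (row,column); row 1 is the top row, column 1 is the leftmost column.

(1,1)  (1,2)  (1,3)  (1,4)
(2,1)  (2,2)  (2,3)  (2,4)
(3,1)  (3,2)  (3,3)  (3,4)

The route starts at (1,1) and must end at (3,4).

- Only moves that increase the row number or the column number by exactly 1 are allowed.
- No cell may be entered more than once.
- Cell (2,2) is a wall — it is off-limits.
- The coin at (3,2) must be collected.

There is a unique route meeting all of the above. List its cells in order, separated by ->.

Moves only go right or down, so the column and row indices never decrease.
Route from (1,1): 2× down (reaching (3,1)), 3× right (reaching (3,4)) — 5 moves in all.
Check: all required cells visited.

(1,1) -> (2,1) -> (3,1) -> (3,2) -> (3,3) -> (3,4)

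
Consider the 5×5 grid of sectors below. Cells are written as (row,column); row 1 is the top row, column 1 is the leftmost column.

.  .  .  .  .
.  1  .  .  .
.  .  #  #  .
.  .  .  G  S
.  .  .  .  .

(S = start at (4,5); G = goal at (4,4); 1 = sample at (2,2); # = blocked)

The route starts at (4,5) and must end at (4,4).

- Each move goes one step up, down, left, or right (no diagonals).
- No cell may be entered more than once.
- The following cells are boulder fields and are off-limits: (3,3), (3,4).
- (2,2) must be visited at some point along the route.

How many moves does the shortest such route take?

Any route passes through (2,2) somewhere between (4,5) and (4,4). Summing Manhattan distances along the two legs ((4,5) → (2,2) → (4,4)) gives a lower bound of 5 + 4 = 9 moves.
A route of 9 moves achieves this: (4,5) → (3,5) → (2,5) → (2,4) → (2,3) → (2,2) → (3,2) → (4,2) → (4,3) → (4,4).
Since 9 matches the lower bound, it is optimal.

9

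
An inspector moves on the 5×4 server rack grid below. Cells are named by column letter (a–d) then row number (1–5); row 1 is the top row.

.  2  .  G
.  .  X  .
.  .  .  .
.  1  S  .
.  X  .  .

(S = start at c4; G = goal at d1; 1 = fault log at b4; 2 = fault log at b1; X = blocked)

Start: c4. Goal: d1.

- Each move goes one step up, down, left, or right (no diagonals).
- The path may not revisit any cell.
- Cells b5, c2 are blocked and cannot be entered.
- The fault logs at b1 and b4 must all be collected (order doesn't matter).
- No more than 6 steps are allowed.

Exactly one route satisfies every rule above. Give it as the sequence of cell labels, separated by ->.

c4 -> b4 -> b3 -> b2 -> b1 -> c1 -> d1

The budget equals the shortest possible length, so every move has to be on a shortest route through the required cells.
Route from c4: left 1 to b4, up 3 to b1, right 2 to d1 — 6 moves in all.
Check: all required cells visited; 6 ≤ 6 moves.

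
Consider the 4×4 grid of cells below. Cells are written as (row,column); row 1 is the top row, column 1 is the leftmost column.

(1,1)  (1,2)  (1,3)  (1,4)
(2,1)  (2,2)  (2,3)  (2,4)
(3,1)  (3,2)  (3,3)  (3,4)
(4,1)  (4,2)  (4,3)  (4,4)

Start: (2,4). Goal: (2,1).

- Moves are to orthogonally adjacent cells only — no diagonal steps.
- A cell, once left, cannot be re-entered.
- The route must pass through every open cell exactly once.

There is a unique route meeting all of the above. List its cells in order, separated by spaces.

Need to visit all 16 open cells exactly once, starting at (2,4) and ending at (2,1).
Cell (4,4) has only two open neighbours ((3,4) and (4,3)), so the path must pass straight through it: one of those is the cell it's entered from and the other is where it exits.
Route from (2,4): up to (1,4), left to (1,3), 2× down (reaching (3,3)), right to (3,4), down to (4,4), 3× left (reaching (4,1)), up to (3,1), right to (3,2), 2× up (reaching (1,2)), left to (1,1), down to (2,1) — 15 moves in all.
Check: all 16 open cells covered.

(2,4) (1,4) (1,3) (2,3) (3,3) (3,4) (4,4) (4,3) (4,2) (4,1) (3,1) (3,2) (2,2) (1,2) (1,1) (2,1)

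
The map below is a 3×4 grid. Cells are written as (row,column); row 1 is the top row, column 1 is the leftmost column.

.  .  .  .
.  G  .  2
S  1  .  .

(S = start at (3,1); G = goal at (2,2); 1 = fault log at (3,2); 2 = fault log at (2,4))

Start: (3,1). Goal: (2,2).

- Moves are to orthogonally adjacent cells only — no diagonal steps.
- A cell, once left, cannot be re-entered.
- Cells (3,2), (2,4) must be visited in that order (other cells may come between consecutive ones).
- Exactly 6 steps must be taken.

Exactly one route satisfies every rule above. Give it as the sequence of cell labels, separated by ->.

The waypoints must appear in the order (3,2), (2,4), with no cell reused.
Route from (3,1): right 3 to (3,4), up 1 to (2,4), left 2 to (2,2) — 6 moves in all.
Check: order respected (1 at step 1, 2 at step 4); 6 moves as required.

(3,1) -> (3,2) -> (3,3) -> (3,4) -> (2,4) -> (2,3) -> (2,2)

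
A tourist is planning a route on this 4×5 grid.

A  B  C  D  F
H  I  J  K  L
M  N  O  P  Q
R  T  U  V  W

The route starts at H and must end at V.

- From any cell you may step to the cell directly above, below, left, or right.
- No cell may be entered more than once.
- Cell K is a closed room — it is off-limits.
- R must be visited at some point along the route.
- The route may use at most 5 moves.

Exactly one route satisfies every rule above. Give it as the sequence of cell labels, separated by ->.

H -> M -> R -> T -> U -> V

Any route must reach R and still end at V within 5 moves, so the order of the required stops is forced.
Route from H: 2× down (reaching R), 3× right (reaching V) — 5 moves in all.
Check: all required cells visited; 5 ≤ 5 moves.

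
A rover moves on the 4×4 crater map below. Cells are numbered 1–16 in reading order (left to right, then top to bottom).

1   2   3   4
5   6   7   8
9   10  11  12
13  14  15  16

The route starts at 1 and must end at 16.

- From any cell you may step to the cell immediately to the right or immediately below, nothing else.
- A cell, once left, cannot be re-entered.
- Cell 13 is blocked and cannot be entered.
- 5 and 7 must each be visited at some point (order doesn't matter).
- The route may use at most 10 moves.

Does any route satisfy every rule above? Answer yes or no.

One route that works: 1 → 5 → 6 → 7 → 11 → 15 → 16.

yes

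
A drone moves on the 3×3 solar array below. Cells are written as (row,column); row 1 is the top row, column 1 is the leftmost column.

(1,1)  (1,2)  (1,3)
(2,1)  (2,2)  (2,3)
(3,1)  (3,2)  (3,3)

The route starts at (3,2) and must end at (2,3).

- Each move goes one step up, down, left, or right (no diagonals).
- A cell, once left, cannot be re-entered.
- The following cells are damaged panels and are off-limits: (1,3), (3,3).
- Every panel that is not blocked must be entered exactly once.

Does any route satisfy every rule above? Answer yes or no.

yes

One route that works: (3,2) → (3,1) → (2,1) → (1,1) → (1,2) → (2,2) → (2,3).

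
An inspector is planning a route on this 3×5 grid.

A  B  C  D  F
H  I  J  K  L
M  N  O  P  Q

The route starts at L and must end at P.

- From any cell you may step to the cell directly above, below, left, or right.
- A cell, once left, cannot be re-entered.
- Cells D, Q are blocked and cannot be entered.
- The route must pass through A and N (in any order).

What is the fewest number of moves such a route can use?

Any route passes through A and N in some order between L and P. Summing Manhattan distances along each leg and taking the cheapest ordering (L → A → N → P) gives a lower bound of 5 + 3 + 2 = 10 moves.
A route of 10 moves achieves this: L → K → J → C → B → A → H → M → N → O → P.
Since 10 matches the lower bound, it is optimal.

10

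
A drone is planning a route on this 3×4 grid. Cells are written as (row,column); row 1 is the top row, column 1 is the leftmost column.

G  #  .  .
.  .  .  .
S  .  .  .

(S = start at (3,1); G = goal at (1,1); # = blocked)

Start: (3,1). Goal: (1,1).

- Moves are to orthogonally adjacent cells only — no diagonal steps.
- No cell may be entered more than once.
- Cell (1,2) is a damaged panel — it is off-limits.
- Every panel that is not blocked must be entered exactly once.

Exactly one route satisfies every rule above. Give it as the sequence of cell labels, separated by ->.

(3,1) -> (3,2) -> (3,3) -> (3,4) -> (2,4) -> (1,4) -> (1,3) -> (2,3) -> (2,2) -> (2,1) -> (1,1)

Need to visit all 11 open cells exactly once, starting at (3,1) and ending at (1,1).
Cell (1,3) has only two open neighbours ((2,3) and (1,4)), so the path must pass straight through it: one of those is the cell it's entered from and the other is where it exits.
Route from (3,1): 3× right (reaching (3,4)), 2× up (reaching (1,4)), left to (1,3), down to (2,3), 2× left (reaching (2,1)), up to (1,1) — 10 moves in all.
Check: all 11 open cells covered.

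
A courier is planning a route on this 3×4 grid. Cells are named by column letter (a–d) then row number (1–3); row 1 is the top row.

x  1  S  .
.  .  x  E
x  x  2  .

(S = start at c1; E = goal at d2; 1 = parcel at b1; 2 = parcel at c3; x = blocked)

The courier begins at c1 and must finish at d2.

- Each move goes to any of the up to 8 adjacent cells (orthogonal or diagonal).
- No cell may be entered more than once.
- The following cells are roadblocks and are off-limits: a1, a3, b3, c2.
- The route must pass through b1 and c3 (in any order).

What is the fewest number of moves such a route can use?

Any route passes through b1 and c3 in some order between c1 and d2. Summing Chebyshev distances along each leg and taking the cheapest ordering (c1 → b1 → c3 → d2) gives a lower bound of 1 + 2 + 1 = 4 moves.
A route of 4 moves achieves this: c1 → b1 → b2 → c3 → d2.
Since 4 matches the lower bound, it is optimal.

4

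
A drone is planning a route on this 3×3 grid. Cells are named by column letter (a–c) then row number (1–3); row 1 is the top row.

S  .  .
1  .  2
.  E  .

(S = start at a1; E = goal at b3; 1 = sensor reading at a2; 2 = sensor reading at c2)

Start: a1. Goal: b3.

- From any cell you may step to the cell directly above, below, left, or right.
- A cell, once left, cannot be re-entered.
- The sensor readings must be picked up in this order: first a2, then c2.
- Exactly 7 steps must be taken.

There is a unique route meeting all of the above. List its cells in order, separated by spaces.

a1 a2 b2 b1 c1 c2 c3 b3

The waypoints must appear in the order a2, c2, with no cell reused.
Route from a1: down to a2, right to b2, up to b1, right to c1, 2× down (reaching c3), left to b3 — 7 moves in all.
Check: order respected (1 at step 1, 2 at step 5); 7 moves as required.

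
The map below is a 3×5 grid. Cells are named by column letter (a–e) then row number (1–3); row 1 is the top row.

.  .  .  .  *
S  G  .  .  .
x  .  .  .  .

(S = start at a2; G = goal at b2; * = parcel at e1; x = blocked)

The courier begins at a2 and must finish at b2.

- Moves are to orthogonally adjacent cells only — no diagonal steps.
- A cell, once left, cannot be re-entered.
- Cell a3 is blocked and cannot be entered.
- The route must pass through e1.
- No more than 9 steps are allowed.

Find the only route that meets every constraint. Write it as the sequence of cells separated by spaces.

a2 a1 b1 c1 d1 e1 e2 d2 c2 b2

The budget equals the shortest possible length, so every move has to be on a shortest route through the required cells.
Route from a2: up 1 to a1, right 4 to e1, down 1 to e2, left 3 to b2 — 9 moves in all.
Check: all required cells visited; 9 ≤ 9 moves.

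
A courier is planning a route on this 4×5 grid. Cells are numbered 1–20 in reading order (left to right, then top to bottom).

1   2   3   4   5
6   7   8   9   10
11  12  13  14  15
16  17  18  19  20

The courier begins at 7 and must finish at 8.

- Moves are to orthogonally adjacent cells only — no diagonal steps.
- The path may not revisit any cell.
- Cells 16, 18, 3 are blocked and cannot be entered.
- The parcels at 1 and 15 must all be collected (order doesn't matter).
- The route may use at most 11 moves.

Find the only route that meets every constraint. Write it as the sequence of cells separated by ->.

7 -> 2 -> 1 -> 6 -> 11 -> 12 -> 13 -> 14 -> 15 -> 10 -> 9 -> 8

The 11-move cap with required stops at 1, 15 leaves no slack for detours.
Route from 7: up 1 to 2, left 1 to 1, down 2 to 11, right 4 to 15, up 1 to 10, left 2 to 8 — 11 moves in all.
Check: all required cells visited; 11 ≤ 11 moves.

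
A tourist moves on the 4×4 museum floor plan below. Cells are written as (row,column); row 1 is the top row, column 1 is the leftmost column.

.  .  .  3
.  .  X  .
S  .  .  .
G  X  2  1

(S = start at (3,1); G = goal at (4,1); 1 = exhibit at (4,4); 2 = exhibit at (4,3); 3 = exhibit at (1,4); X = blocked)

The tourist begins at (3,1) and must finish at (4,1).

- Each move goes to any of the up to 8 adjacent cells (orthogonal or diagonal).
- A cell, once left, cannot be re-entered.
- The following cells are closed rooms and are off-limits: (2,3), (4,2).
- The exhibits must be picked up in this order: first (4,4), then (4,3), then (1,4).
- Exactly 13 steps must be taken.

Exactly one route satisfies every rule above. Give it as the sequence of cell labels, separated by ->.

The waypoints must appear in the order (4,4), (4,3), (1,4), with no cell reused.
Route from (3,1): up-right to (2,2), 2× down-right (reaching (4,4)), left to (4,3), up-right to (3,4), 2× up (reaching (1,4)), 3× left (reaching (1,1)), down to (2,1), down-right to (3,2), down-left to (4,1) — 13 moves in all.
Check: order respected (1 at step 3, 2 at step 4, 3 at step 7); 13 moves as required.

(3,1) -> (2,2) -> (3,3) -> (4,4) -> (4,3) -> (3,4) -> (2,4) -> (1,4) -> (1,3) -> (1,2) -> (1,1) -> (2,1) -> (3,2) -> (4,1)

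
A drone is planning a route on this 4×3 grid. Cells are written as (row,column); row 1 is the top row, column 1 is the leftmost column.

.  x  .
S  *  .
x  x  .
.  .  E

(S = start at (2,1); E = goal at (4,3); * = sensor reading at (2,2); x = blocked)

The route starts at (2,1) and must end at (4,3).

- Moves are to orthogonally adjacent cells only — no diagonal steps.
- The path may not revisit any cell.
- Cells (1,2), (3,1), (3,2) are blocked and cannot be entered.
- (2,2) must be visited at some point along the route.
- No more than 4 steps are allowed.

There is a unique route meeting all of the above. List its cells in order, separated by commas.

The 4-move cap with required stops at (2,2) leaves no slack for detours.
Route from (2,1): 2× right (reaching (2,3)), 2× down (reaching (4,3)) — 4 moves in all.
Check: all required cells visited; 4 ≤ 4 moves.

(2,1), (2,2), (2,3), (3,3), (4,3)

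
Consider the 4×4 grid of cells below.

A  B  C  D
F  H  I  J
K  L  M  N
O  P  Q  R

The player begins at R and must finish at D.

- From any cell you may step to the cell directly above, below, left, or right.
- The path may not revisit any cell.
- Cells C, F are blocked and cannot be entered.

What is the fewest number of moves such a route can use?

3

The Manhattan distance from R to D is |4−1| + |4−4| = 3, so at least 3 moves are needed.
A route of 3 moves achieves this: R → N → J → D.
Since 3 matches the lower bound, it is optimal.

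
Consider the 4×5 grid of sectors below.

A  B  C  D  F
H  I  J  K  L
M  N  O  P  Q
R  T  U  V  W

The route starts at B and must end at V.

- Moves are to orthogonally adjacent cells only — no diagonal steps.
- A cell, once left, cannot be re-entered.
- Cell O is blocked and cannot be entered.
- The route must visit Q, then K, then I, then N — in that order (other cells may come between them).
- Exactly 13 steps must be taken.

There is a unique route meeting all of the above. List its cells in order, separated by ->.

B -> C -> D -> F -> L -> Q -> P -> K -> J -> I -> N -> T -> U -> V

The waypoints must appear in the order Q, K, I, N, with no cell reused.
Route from B: right 3 to F, down 2 to Q, left 1 to P, up 1 to K, left 2 to I, down 2 to T, right 2 to V — 13 moves in all.
Check: order respected (Q at step 5, K at step 7, I at step 9, N at step 10); 13 moves as required.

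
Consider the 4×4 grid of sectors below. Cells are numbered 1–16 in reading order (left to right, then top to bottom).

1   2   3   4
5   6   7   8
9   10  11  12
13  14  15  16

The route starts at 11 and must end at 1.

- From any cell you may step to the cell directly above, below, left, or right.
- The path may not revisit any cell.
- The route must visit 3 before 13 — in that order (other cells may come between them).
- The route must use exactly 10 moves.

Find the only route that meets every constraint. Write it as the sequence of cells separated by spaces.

11 7 3 2 6 10 14 13 9 5 1

The waypoints must appear in the order 3, 13, with no cell reused.
Route from 11: 2× up (reaching 3), left to 2, 3× down (reaching 14), left to 13, 3× up (reaching 1) — 10 moves in all.
Check: order respected (3 at step 2, 13 at step 7); 10 moves as required.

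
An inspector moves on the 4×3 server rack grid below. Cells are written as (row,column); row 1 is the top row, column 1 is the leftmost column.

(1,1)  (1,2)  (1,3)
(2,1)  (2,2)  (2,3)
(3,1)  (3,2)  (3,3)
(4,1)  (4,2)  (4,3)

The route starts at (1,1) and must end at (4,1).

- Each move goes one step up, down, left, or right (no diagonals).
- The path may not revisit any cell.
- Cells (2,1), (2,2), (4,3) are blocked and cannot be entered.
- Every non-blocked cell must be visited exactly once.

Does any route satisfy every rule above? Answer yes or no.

Colour the cells like a checkerboard: each orthogonal step flips colour, so a Hamiltonian route alternates colours. Here there are 5 cells of one colour and 4 of the other, with start on the opposite colour to the goal — the counts and endpoints can't be arranged into an alternating sequence of length 9, so no Hamiltonian route exists.

no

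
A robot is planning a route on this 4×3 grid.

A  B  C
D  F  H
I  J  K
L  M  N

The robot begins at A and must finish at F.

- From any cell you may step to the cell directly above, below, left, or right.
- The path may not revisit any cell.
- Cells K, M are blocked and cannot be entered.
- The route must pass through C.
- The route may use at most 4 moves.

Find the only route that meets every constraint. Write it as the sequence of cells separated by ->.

A -> B -> C -> H -> F

The 4-move cap with required stops at C leaves no slack for detours.
Route from A: 2× right (reaching C), down to H, left to F — 4 moves in all.
Check: all required cells visited; 4 ≤ 4 moves.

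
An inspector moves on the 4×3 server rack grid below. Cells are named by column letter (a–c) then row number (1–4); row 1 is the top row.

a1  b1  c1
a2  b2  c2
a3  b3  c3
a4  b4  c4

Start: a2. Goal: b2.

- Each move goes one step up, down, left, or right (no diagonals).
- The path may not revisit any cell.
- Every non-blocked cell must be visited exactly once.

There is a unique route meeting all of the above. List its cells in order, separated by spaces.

a2 a1 b1 c1 c2 c3 c4 b4 a4 a3 b3 b2

Need to visit all 12 open cells exactly once, starting at a2 and ending at b2.
Route from a2: up to a1, 2× right (reaching c1), 3× down (reaching c4), 2× left (reaching a4), up to a3, right to b3, up to b2 — 11 moves in all.
Check: all 12 open cells covered.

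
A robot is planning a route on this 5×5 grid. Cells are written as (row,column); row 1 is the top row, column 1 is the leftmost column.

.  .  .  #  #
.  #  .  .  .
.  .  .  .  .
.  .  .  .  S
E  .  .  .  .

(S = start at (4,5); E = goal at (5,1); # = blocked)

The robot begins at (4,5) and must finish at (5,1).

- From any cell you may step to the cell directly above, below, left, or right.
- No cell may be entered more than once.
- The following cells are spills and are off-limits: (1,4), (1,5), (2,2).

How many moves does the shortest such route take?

5

The Manhattan distance from (4,5) to (5,1) is |4−5| + |5−1| = 5, so at least 5 moves are needed.
A route of 5 moves achieves this: (4,5) → (5,5) → (5,4) → (5,3) → (5,2) → (5,1).
Since 5 matches the lower bound, it is optimal.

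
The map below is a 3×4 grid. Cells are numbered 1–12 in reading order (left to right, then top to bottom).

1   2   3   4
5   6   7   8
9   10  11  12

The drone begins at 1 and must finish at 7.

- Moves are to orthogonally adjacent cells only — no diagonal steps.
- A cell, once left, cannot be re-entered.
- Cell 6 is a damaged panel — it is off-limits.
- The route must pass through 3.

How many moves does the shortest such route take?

3

Any route passes through 3 somewhere between 1 and 7. Summing Manhattan distances along the two legs (1 → 3 → 7) gives a lower bound of 2 + 1 = 3 moves.
A route of 3 moves achieves this: 1 → 2 → 3 → 7.
Since 3 matches the lower bound, it is optimal.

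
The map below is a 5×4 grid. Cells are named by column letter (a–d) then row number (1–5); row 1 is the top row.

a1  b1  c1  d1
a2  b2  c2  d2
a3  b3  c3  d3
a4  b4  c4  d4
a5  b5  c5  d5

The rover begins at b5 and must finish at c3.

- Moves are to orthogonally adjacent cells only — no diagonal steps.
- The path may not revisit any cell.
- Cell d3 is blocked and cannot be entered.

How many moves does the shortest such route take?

The Manhattan distance from b5 to c3 is |5−3| + |2−3| = 3, so at least 3 moves are needed.
A route of 3 moves achieves this: b5 → b4 → b3 → c3.
Since 3 matches the lower bound, it is optimal.

3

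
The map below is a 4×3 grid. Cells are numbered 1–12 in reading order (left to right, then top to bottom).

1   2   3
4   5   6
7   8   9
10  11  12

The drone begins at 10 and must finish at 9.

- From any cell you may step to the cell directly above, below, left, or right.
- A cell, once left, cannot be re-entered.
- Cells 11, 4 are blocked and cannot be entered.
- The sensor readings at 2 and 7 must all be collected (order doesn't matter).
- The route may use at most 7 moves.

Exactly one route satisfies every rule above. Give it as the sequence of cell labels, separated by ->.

The 7-move cap with required stops at 2, 7 leaves no slack for detours.
Route from 10: up to 7, right to 8, 2× up (reaching 2), right to 3, 2× down (reaching 9) — 7 moves in all.
Check: all required cells visited; 7 ≤ 7 moves.

10 -> 7 -> 8 -> 5 -> 2 -> 3 -> 6 -> 9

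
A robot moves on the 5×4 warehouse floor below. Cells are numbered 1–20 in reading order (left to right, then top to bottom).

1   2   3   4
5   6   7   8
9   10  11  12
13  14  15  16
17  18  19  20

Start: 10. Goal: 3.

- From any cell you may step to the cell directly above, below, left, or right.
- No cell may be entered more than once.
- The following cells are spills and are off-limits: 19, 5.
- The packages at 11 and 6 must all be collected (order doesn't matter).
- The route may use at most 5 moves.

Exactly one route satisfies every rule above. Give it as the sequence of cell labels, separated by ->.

10 -> 11 -> 7 -> 6 -> 2 -> 3

The budget equals the shortest possible length, so every move has to be on a shortest route through the required cells.
Route from 10: right 1 to 11, up 1 to 7, left 1 to 6, up 1 to 2, right 1 to 3 — 5 moves in all.
Check: all required cells visited; 5 ≤ 5 moves.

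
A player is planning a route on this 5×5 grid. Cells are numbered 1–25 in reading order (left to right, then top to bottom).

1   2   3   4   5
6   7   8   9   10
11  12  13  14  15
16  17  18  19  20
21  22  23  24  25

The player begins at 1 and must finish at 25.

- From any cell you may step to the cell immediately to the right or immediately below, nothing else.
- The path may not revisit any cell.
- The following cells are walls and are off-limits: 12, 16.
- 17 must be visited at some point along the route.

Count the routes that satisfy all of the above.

A right/down-only route from 1 to 25 makes exactly 4 down-moves and 4 right-moves in some order.
With no other constraints that would be C(8,4) = 70 routes.
Split at 17 and multiply the segment counts (each segment already excludes blocked cells): 1→17: 0; 17→25: 4; product = 0.
No route satisfies every constraint, so the count is 0.

0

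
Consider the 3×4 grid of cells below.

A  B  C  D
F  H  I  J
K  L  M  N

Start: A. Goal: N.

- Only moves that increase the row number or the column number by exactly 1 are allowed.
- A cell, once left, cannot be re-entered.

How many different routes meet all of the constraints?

10

A right/down-only route from A to N makes exactly 2 down-moves and 3 right-moves in some order.
With no other constraints that would be C(5,2) = 10 routes.
That gives 10 routes.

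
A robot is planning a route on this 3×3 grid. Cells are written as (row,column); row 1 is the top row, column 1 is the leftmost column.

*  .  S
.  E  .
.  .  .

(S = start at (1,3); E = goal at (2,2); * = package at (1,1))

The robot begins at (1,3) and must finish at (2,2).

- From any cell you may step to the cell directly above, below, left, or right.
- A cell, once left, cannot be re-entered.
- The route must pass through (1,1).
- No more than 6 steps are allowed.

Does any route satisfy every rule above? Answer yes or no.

yes

One route that works: (1,3) → (1,2) → (1,1) → (2,1) → (2,2).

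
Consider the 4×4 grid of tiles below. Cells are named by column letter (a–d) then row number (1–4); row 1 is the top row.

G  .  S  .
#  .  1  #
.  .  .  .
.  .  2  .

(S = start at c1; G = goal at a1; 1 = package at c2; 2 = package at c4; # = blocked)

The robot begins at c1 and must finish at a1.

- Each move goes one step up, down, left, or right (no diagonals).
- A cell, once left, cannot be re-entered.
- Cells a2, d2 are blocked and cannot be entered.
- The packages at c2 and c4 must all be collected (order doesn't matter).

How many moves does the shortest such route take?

Any route passes through c2 and c4 in some order between c1 and a1. Summing Manhattan distances along each leg and taking the cheapest ordering (c1 → c2 → c4 → a1) gives a lower bound of 1 + 2 + 5 = 8 moves.
A route of 8 moves achieves this: c1 → c2 → c3 → c4 → b4 → b3 → b2 → b1 → a1.
Since 8 matches the lower bound, it is optimal.

8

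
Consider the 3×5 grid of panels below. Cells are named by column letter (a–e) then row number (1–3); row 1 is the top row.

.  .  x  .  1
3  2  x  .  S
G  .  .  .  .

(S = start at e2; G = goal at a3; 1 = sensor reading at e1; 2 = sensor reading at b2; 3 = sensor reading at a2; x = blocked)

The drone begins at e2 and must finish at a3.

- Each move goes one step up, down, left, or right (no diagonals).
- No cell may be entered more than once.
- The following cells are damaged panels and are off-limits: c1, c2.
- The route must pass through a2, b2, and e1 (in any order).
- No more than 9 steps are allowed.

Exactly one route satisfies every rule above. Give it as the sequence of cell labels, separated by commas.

e2, e1, d1, d2, d3, c3, b3, b2, a2, a3

Any route must reach a2, b2, and e1 and still end at a3 within 9 moves, so the order of the required stops is forced.
Route from e2: up to e1, left to d1, 2× down (reaching d3), 2× left (reaching b3), up to b2, left to a2, down to a3 — 9 moves in all.
Check: all required cells visited; 9 ≤ 9 moves.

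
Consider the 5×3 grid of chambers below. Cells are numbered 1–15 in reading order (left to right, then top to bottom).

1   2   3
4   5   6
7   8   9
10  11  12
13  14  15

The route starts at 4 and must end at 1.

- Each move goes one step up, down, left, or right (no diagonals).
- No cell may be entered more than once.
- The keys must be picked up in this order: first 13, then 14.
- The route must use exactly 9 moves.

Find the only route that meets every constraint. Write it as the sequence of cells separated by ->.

The waypoints must appear in the order 13, 14, with no cell reused.
Route from 4: 3× down (reaching 13), right to 14, 4× up (reaching 2), left to 1 — 9 moves in all.
Check: order respected (13 at step 3, 14 at step 4); 9 moves as required.

4 -> 7 -> 10 -> 13 -> 14 -> 11 -> 8 -> 5 -> 2 -> 1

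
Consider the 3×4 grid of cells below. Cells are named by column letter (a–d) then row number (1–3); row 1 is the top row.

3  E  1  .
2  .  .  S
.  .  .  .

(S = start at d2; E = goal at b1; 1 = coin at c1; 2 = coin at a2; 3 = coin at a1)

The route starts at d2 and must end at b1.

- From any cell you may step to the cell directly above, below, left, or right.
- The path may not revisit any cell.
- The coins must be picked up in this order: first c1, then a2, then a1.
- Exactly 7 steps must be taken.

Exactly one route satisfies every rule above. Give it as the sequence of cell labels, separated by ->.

The waypoints must appear in the order c1, a2, a1, with no cell reused.
Route from d2: up to d1, left to c1, down to c2, 2× left (reaching a2), up to a1, right to b1 — 7 moves in all.
Check: order respected (1 at step 2, 2 at step 5, 3 at step 6); 7 moves as required.

d2 -> d1 -> c1 -> c2 -> b2 -> a2 -> a1 -> b1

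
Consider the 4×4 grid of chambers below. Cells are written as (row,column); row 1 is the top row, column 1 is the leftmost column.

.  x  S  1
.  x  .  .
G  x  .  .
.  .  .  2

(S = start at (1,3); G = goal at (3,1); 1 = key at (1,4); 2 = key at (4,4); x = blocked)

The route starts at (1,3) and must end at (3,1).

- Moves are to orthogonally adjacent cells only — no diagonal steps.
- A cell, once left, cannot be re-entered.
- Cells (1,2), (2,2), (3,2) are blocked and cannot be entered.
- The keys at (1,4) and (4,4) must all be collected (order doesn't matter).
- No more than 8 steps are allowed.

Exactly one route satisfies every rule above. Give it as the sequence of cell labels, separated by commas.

The budget equals the shortest possible length, so every move has to be on a shortest route through the required cells.
Route from (1,3): right to (1,4), 3× down (reaching (4,4)), 3× left (reaching (4,1)), up to (3,1) — 8 moves in all.
Check: all required cells visited; 8 ≤ 8 moves.

(1,3), (1,4), (2,4), (3,4), (4,4), (4,3), (4,2), (4,1), (3,1)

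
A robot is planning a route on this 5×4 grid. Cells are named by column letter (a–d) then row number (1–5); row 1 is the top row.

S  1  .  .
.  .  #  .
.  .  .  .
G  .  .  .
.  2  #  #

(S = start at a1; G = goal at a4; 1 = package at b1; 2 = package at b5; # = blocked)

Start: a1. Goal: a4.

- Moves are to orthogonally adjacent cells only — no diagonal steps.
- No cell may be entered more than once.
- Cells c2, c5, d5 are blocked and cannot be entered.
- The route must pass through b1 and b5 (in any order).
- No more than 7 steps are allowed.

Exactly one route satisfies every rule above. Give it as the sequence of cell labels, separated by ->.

a1 -> b1 -> b2 -> b3 -> b4 -> b5 -> a5 -> a4

The 7-move cap with required stops at b1, b5 leaves no slack for detours.
Route from a1: right to b1, 4× down (reaching b5), left to a5, up to a4 — 7 moves in all.
Check: all required cells visited; 7 ≤ 7 moves.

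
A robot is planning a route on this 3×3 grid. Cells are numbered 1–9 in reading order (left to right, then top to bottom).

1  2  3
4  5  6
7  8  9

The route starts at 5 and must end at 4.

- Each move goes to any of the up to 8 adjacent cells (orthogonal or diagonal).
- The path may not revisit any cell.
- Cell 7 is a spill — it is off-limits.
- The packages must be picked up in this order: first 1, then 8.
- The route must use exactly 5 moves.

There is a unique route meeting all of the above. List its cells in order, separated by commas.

5, 1, 2, 6, 8, 4

The waypoints must appear in the order 1, 8, with no cell reused.
Route from 5: up-left 1 to 1, right 1 to 2, down-right 1 to 6, down-left 1 to 8, up-left 1 to 4 — 5 moves in all.
Check: order respected (1 at step 1, 8 at step 4); 5 moves as required.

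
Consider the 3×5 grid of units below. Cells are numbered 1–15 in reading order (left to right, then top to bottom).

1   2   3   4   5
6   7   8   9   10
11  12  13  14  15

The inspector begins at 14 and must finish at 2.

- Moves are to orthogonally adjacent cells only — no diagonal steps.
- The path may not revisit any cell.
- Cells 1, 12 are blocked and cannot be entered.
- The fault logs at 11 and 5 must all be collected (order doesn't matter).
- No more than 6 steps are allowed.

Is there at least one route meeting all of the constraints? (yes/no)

no

11 must be visited but has only one open neighbour (6), and it is neither the start nor the goal — the route would have to enter and leave through 6, re-entering it.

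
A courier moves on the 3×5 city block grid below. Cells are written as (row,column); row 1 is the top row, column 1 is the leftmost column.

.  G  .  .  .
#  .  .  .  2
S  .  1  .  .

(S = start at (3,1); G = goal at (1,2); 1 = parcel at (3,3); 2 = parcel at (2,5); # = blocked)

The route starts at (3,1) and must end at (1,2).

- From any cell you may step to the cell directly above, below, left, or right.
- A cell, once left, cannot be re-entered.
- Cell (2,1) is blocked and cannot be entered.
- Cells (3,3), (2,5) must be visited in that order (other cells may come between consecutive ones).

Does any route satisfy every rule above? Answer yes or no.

yes

One route that works: (3,1) → (3,2) → (3,3) → (2,3) → (2,4) → (2,5) → (1,5) → (1,4) → (1,3) → (1,2).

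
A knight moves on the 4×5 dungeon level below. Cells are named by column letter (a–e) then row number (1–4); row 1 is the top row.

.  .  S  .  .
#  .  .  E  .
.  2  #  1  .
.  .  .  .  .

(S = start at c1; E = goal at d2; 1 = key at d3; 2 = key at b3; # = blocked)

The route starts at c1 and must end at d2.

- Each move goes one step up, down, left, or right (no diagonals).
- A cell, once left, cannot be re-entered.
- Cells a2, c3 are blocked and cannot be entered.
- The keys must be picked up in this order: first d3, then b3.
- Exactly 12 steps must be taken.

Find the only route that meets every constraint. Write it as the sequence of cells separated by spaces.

The waypoints must appear in the order d3, b3, with no cell reused.
Route from c1: 2× right (reaching e1), 2× down (reaching e3), left to d3, down to d4, 2× left (reaching b4), 2× up (reaching b2), 2× right (reaching d2) — 12 moves in all.
Check: order respected (1 at step 5, 2 at step 9); 12 moves as required.

c1 d1 e1 e2 e3 d3 d4 c4 b4 b3 b2 c2 d2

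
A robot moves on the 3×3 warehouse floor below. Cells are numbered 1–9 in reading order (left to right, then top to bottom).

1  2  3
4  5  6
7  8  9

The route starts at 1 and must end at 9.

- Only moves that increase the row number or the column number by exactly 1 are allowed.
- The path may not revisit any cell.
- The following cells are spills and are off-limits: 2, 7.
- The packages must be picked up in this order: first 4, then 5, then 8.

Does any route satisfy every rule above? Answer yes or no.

One route that works: 1 → 4 → 5 → 8 → 9.

yes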